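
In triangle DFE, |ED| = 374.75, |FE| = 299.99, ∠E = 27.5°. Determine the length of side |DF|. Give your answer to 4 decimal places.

176.0506

By the law of cosines, |DF|² = |FE|² + |ED|² − 2·|FE|·|ED|·cos E = 30994, so |DF| ≈ 176.05.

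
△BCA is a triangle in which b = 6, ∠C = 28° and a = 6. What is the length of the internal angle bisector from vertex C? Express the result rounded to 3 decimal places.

t_C ≈ 5.822

By the law of cosines, c² = a² + b² − 2·a·b·cos C = 8.4278, so c ≈ 2.9031.
The bisector from C has length 2·a·b·cos(∠C/2)/(a+b) ≈ 5.8218.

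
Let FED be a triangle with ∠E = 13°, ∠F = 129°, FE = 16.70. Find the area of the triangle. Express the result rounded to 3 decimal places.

The third angle is ∠D = 180° − ∠F − ∠E = 38.00°.
Law of sines: ED = FE·sin F/sin D ≈ 21.08.
Law of sines: DF = FE·sin E/sin D ≈ 6.1019.
Area = ½·FE·ED·sin E ≈ 39.596.

39.596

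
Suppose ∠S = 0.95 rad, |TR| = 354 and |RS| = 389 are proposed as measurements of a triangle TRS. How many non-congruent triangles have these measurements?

|RS|·sin S = 389·sin(0.95 rad) ≈ 316.4.
Since |RS| sin S < |TR| < |RS| (316.4 < 354 < 389), two triangles exist.

2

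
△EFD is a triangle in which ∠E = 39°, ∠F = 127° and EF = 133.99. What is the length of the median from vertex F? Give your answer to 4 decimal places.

The third angle is ∠D = 180° − ∠E − ∠F = 14.00°.
Law of sines: FD = EF·sin E/sin D ≈ 348.55.
Law of sines: DE = EF·sin F/sin D ≈ 442.33.
Median from F: ½√(2·EF² + 2·FD² − DE²) ≈ 144.25.

144.2480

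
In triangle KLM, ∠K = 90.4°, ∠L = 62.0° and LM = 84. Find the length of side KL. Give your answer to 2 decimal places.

The third angle is ∠M = 180° − ∠K − ∠L = 27.60°.
Law of sines: KL = LM·sin M/sin K ≈ 38.918.

38.92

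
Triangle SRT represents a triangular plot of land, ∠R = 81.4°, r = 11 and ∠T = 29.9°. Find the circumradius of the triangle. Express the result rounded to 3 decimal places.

The third angle is ∠S = 180° − ∠R − ∠T = 68.70°.
Law of sines: s = r·sin S/sin R ≈ 10.365.
Law of sines: t = r·sin T/sin R ≈ 5.5457.
Circumradius = r/(2 sin R) ≈ 5.5625.

5.563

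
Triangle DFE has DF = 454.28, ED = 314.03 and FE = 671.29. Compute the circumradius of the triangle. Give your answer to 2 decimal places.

By the law of cosines, cos D = (ED² + DF² − FE²) / (2·ED·DF) ≈ -0.51047, so ∠D ≈ 120.70°.
Circumradius = FE/(2 sin D) ≈ 390.33.

390.33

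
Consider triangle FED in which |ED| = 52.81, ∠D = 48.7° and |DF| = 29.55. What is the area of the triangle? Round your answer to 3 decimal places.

Area = ½·|ED|·|DF|·sin D ≈ 586.19.

586.187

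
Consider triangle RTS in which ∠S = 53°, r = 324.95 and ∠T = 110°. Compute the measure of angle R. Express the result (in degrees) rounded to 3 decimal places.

∠R ≈ 17.000°

The third angle is ∠R = 180° − ∠T − ∠S = 17.00°.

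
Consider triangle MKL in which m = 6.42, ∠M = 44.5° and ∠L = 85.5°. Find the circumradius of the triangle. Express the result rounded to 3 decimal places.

R ≈ 4.580

The third angle is ∠K = 180° − ∠L − ∠M = 50.00°.
Law of sines: k = m·sin K/sin M ≈ 7.0166.
Law of sines: l = m·sin L/sin M ≈ 9.1313.
Circumradius = m/(2 sin M) ≈ 4.5798.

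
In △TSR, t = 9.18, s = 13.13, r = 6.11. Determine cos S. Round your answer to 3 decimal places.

cos S ≈ -0.453

By the law of cosines, cos S = (r² + t² − s²) / (2·r·t) ≈ -0.45278, so ∠S ≈ 116.92°.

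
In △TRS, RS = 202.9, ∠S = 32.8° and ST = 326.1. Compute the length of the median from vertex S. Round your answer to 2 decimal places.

m_S ≈ 254.33

By the law of cosines, TR² = RS² + ST² − 2·RS·ST·cos S = 36276, so TR ≈ 190.46.
Median from S: ½√(2·RS² + 2·ST² − TR²) ≈ 254.33.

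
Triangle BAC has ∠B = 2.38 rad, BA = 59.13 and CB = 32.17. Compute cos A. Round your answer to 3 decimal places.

0.966

By the law of cosines, AC² = CB² + BA² − 2·CB·BA·cos B = 7284.7, so AC ≈ 85.35.
Law of cosines again: cos A = (BA² + AC² − CB²)/(2·BA·AC) ≈ 0.96558, so ∠A ≈ 0.263 rad.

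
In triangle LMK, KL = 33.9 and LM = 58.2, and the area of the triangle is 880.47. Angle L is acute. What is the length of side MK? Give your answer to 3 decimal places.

From area = ½·KL·LM·sin L, we get sin L = 2·area/(KL·LM) ≈ 0.89253.
Taking the acute solution, ∠L ≈ 63.19°.
Law of cosines then gives MK ≈ 52.506.

52.506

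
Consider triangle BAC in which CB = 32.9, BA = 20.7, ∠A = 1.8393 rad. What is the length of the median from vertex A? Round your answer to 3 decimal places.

Law of sines: sin C = BA·sin A/CB ≈ 0.60664.
Since CB ≥ BA, only the acute value applies: ∠C ≈ 0.6518 rad.
Then ∠B = π − ∠A − ∠C ≈ 0.6505 rad.
Law of sines gives AC = CB·sin B/sin A ≈ 20.663.
Median from A: ½√(2·BA² + 2·AC² − CB²) ≈ 12.535.

12.535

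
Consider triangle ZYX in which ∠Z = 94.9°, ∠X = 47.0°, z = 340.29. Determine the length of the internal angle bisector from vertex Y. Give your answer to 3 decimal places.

272.319

The third angle is ∠Y = 180° − ∠X − ∠Z = 38.10°.
Law of sines: y = z·sin Y/sin Z ≈ 210.74.
Law of sines: x = z·sin X/sin Z ≈ 249.79.
The bisector from Y has length 2·x·z·cos(∠Y/2)/(x+z) ≈ 272.32.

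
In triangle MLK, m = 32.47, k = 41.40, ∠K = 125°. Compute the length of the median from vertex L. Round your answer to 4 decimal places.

Law of sines: sin M = m·sin K/k ≈ 0.64246.
Since k ≥ m, only the acute value applies: ∠M ≈ 39.98°.
Then ∠L = 180° − ∠K − ∠M ≈ 15.02°.
Law of sines gives l = k·sin L/sin K ≈ 13.102.
Median from L: ½√(2·k² + 2·m² − l²) ≈ 36.623.

m_L ≈ 36.6226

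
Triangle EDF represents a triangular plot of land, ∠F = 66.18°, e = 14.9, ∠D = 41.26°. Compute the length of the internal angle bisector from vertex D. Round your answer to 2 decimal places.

13.65

The third angle is ∠E = 180° − ∠D − ∠F = 72.56°.
Law of sines: d = e·sin D/sin E ≈ 10.3.
Law of sines: f = e·sin F/sin E ≈ 14.288.
The bisector from D has length 2·f·e·cos(∠D/2)/(f+e) ≈ 13.652.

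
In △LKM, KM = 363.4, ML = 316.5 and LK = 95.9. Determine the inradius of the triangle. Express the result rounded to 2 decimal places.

Semiperimeter s = (363.4 + 316.5 + 95.9)/2 = 387.9.
Heron's formula: area = √(387.9·24.5·71.4·292) ≈ 14076.
Inradius = area/s = 14076/387.9 ≈ 36.288.

r ≈ 36.29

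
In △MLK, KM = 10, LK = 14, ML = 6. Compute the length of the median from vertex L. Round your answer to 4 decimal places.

m_L ≈ 9.5394

Median from L: ½√(2·ML² + 2·LK² − KM²) ≈ 9.5394.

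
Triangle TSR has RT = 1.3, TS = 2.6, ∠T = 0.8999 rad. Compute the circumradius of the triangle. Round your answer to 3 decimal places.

1.316

By the law of cosines, SR² = RT² + TS² − 2·RT·TS·cos T = 4.2474, so SR ≈ 2.0609.
Area = ½·RT·TS·sin T ≈ 1.3237.
Circumradius = SR/(2 sin T) ≈ 1.3156.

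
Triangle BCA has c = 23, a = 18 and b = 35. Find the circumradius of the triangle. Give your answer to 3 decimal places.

By the law of cosines, cos B = (c² + a² − b²) / (2·c·a) ≈ -0.44928, so ∠B ≈ 2.037 rad.
Circumradius = b/(2 sin B) ≈ 19.588.

19.588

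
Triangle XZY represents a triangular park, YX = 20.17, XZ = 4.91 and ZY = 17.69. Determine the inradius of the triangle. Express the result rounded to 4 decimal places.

Semiperimeter s = (17.69 + 20.17 + 4.91)/2 = 21.385.
Heron's formula: area = √(21.385·3.695·1.215·16.475) ≈ 39.771.
Inradius = area/s = 39.771/21.385 ≈ 1.8597.

r ≈ 1.8597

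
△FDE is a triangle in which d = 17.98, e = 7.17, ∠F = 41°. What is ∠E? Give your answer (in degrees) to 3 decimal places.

By the law of cosines, f² = d² + e² − 2·d·e·cos F = 180.1, so f ≈ 13.42.
Law of cosines again: cos E = (f² + d² − e²)/(2·f·d) ≈ 0.93656, so ∠E ≈ 20.52°.

20.519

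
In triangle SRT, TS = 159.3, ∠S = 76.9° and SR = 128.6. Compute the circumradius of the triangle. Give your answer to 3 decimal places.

By the law of cosines, RT² = TS² + SR² − 2·TS·SR·cos S = 32628, so RT ≈ 180.63.
Area = ½·TS·SR·sin S ≈ 9976.4.
Circumradius = RT/(2 sin S) ≈ 92.729.

92.729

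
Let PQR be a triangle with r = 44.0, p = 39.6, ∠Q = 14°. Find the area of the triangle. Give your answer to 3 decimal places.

area ≈ 210.762

Area = ½·r·p·sin Q ≈ 210.76.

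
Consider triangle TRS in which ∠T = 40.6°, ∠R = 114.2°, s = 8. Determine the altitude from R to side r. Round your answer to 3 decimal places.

h_R ≈ 5.206

The third angle is ∠S = 180° − ∠T − ∠R = 25.20°.
Law of sines: t = s·sin T/sin S ≈ 12.227.
Law of sines: r = s·sin R/sin S ≈ 17.138.
Area = ½·s·t·sin R ≈ 44.612.
The altitude from R has length 2·area/r ≈ 5.2062.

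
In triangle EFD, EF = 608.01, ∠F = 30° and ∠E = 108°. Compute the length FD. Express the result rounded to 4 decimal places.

The third angle is ∠D = 180° − ∠E − ∠F = 42.00°.
Law of sines: FD = EF·sin E/sin D ≈ 864.18.

864.1839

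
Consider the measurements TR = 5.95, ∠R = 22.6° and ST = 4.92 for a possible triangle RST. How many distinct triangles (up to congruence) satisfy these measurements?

TR·sin R = 5.95·sin(22.6°) ≈ 2.287.
Since TR sin R < ST < TR (2.287 < 4.92 < 5.95), two triangles exist.

2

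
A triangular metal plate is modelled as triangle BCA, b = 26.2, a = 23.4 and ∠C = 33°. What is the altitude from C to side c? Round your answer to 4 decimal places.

By the law of cosines, c² = a² + b² − 2·a·b·cos C = 205.66, so c ≈ 14.341.
Area = ½·a·b·sin C ≈ 166.95.
The altitude from C has length 2·area/c ≈ 23.284.

23.2839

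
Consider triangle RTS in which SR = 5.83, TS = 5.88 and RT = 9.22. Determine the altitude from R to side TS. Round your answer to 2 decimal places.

5.66

Semiperimeter s = (5.88 + 5.83 + 9.22)/2 = 10.465.
Heron's formula: area = √(10.465·4.585·4.635·1.245) ≈ 16.64.
The altitude from R has length 2·area/TS ≈ 5.6598.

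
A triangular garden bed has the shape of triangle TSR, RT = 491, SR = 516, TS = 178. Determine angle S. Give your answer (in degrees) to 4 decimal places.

71.9692

By the law of cosines, cos S = (TS² + SR² − RT²) / (2·TS·SR) ≈ 0.30953, so ∠S ≈ 71.97°.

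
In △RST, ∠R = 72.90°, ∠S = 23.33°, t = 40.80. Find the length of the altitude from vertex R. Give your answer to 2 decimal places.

The third angle is ∠T = 180° − ∠R − ∠S = 83.77°.
Law of sines: r = t·sin R/sin T ≈ 39.228.
Law of sines: s = t·sin S/sin T ≈ 16.254.
Area = ½·t·r·sin S ≈ 316.92.
The altitude from R has length 2·area/r ≈ 16.158.

h_R ≈ 16.16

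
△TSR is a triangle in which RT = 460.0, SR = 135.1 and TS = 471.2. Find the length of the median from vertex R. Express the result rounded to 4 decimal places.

Median from R: ½√(2·SR² + 2·RT² − TS²) ≈ 243.76.

m_R ≈ 243.7594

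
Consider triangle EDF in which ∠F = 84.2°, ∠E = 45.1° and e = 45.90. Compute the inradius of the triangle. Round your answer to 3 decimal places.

14.266

The third angle is ∠D = 180° − ∠F − ∠E = 50.70°.
Law of sines: d = e·sin D/sin E ≈ 50.144.
Law of sines: f = e·sin F/sin E ≈ 64.468.
Area = ½·e·d·sin F ≈ 1144.9.
Semiperimeter s = (45.9+50.144+64.468)/2 = 80.256.
Inradius = area/s = 1144.9/80.256 ≈ 14.266.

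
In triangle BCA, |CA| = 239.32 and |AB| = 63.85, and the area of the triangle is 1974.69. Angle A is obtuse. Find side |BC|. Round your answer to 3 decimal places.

From area = ½·|CA|·|AB|·sin A, we get sin A = 2·area/(|CA|·|AB|) ≈ 0.25846.
Taking the obtuse solution, ∠A ≈ 165.02°.
Law of cosines then gives |BC| ≈ 301.45.

301.453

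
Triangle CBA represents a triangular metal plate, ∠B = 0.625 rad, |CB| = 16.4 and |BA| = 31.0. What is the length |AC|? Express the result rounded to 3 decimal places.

20.134

By the law of cosines, |AC|² = |CB|² + |BA|² − 2·|CB|·|BA|·cos B = 405.37, so |AC| ≈ 20.134.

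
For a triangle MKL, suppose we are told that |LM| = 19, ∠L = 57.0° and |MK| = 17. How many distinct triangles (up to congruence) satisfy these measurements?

2

|LM|·sin L = 19·sin(57.0°) ≈ 15.93.
Since |LM| sin L < |MK| < |LM| (15.93 < 17 < 19), two triangles exist.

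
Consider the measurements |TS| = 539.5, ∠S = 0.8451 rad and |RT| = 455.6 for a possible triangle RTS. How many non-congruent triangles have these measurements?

|TS|·sin S = 539.5·sin(0.8451 rad) ≈ 403.6.
Since |TS| sin S < |RT| < |TS| (403.6 < 455.6 < 539.5), two triangles exist.

2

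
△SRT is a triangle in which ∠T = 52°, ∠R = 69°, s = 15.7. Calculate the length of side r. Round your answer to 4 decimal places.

The third angle is ∠S = 180° − ∠R − ∠T = 59.00°.
Law of sines: r = s·sin R/sin S ≈ 17.1.

17.0996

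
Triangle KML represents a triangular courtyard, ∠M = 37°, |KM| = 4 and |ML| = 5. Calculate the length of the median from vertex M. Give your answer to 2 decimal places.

m_M ≈ 4.27

By the law of cosines, |LK|² = |KM|² + |ML|² − 2·|KM|·|ML|·cos M = 9.0546, so |LK| ≈ 3.0091.
Median from M: ½√(2·|KM|² + 2·|ML|² − |LK|²) ≈ 4.2704.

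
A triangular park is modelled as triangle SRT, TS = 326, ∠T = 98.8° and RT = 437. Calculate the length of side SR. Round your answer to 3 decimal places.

583.810

By the law of cosines, SR² = RT² + TS² − 2·RT·TS·cos T = 3.4083e+05, so SR ≈ 583.81.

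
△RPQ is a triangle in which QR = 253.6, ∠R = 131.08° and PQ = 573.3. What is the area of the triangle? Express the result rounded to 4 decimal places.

area ≈ 35732.6344

Law of sines: sin P = QR·sin R/PQ ≈ 0.33344.
Since PQ ≥ QR, only the acute value applies: ∠P ≈ 19.48°.
Then ∠Q = 180° − ∠R − ∠P ≈ 29.44°.
Law of sines gives RP = PQ·sin Q/sin R ≈ 373.85.
Area = ½·PQ·QR·sin Q ≈ 35733.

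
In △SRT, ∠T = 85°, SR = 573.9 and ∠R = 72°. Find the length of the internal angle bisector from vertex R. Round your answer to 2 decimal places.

The third angle is ∠S = 180° − ∠R − ∠T = 23.00°.
Law of sines: RT = SR·sin S/sin T ≈ 225.1.
Law of sines: TS = SR·sin R/sin T ≈ 547.9.
The bisector from R has length 2·SR·RT·cos(∠R/2)/(SR+RT) ≈ 261.61.

t_R ≈ 261.61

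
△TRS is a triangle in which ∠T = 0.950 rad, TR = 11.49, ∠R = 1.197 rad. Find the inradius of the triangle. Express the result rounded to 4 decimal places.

r ≈ 3.3686

The third angle is ∠S = π − ∠T − ∠R = 0.995 rad.
Law of sines: RS = TR·sin T/sin S ≈ 11.146.
Law of sines: ST = TR·sin R/sin S ≈ 12.756.
Area = ½·TR·RS·sin R ≈ 59.611.
Semiperimeter s = (11.146+12.756+11.49)/2 = 17.696.
Inradius = area/s = 59.611/17.696 ≈ 3.3686.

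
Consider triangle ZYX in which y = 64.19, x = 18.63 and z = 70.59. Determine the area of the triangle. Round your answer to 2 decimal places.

area ≈ 583.88

Semiperimeter s = (70.59 + 64.19 + 18.63)/2 = 76.705.
Heron's formula: area = √(76.705·6.115·12.515·58.075) ≈ 583.88.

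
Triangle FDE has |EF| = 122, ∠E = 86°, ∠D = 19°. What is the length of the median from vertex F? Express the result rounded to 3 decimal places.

211.087

The third angle is ∠F = 180° − ∠D − ∠E = 75.00°.
Law of sines: |DE| = |EF|·sin F/sin D ≈ 361.96.
Law of sines: |FD| = |EF|·sin E/sin D ≈ 373.82.
Median from F: ½√(2·|EF|² + 2·|FD|² − |DE|²) ≈ 211.09.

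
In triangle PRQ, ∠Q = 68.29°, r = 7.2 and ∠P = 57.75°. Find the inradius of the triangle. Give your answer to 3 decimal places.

2.190

The third angle is ∠R = 180° − ∠Q − ∠P = 53.96°.
Law of sines: p = r·sin P/sin R ≈ 7.5305.
Law of sines: q = r·sin Q/sin R ≈ 8.2726.
Area = ½·r·p·sin Q ≈ 25.187.
Semiperimeter s = (7.5305+7.2+8.2726)/2 = 11.502.
Inradius = area/s = 25.187/11.502 ≈ 2.1899.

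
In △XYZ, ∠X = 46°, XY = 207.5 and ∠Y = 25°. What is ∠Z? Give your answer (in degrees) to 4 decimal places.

109.0000

The third angle is ∠Z = 180° − ∠X − ∠Y = 109.00°.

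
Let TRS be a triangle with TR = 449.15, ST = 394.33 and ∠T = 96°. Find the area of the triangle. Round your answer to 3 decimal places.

Area = ½·ST·TR·sin T ≈ 88072.

88071.537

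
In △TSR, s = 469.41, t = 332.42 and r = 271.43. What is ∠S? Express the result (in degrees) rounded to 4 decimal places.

By the law of cosines, cos S = (r² + t² − s²) / (2·r·t) ≈ -0.20043, so ∠S ≈ 101.56°.

∠S ≈ 101.5619°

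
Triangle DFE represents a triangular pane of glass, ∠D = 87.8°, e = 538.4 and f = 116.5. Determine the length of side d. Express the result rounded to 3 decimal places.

546.472

By the law of cosines, d² = f² + e² − 2·f·e·cos D = 2.9863e+05, so d ≈ 546.47.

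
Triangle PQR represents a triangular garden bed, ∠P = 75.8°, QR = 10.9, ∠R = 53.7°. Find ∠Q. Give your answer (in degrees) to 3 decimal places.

The third angle is ∠Q = 180° − ∠R − ∠P = 50.50°.

50.500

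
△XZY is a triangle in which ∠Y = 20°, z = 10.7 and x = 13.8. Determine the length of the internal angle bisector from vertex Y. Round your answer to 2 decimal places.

t_Y ≈ 11.87

By the law of cosines, y² = x² + z² − 2·x·z·cos Y = 27.42, so y ≈ 5.2364.
The bisector from Y has length 2·x·z·cos(∠Y/2)/(x+z) ≈ 11.871.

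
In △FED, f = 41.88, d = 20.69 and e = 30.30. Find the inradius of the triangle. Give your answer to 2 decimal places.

Semiperimeter s = (41.88 + 30.3 + 20.69)/2 = 46.435.
Heron's formula: area = √(46.435·4.555·16.135·25.745) ≈ 296.41.
Inradius = area/s = 296.41/46.435 ≈ 6.3834.

r ≈ 6.38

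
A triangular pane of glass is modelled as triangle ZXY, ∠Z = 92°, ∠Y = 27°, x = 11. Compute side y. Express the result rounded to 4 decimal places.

5.7098

The third angle is ∠X = 180° − ∠Y − ∠Z = 61.00°.
Law of sines: y = x·sin Y/sin X ≈ 5.7098.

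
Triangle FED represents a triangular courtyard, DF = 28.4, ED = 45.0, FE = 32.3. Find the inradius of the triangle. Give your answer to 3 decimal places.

Semiperimeter s = (45 + 28.4 + 32.3)/2 = 52.85.
Heron's formula: area = √(52.85·7.85·24.45·20.55) ≈ 456.57.
Inradius = area/s = 456.57/52.85 ≈ 8.6389.

8.639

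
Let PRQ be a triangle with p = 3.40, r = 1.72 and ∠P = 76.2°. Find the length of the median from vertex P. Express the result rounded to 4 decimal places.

2.0672

Law of sines: sin R = r·sin P/p ≈ 0.49128.
Since p ≥ r, only the acute value applies: ∠R ≈ 29.42°.
Then ∠Q = 180° − ∠P − ∠R ≈ 74.38°.
Law of sines gives q = p·sin Q/sin P ≈ 3.3717.
Median from P: ½√(2·r² + 2·q² − p²) ≈ 2.0672.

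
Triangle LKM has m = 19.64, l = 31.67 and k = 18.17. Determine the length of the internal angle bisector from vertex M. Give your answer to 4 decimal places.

22.0474

By the law of cosines, cos M = (l² + k² − m²) / (2·l·k) ≈ 0.82320, so ∠M ≈ 34.59°.
The bisector from M has length 2·l·k·cos(∠M/2)/(l+k) ≈ 22.047.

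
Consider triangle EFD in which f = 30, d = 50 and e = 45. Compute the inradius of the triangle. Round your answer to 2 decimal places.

Semiperimeter s = (45 + 30 + 50)/2 = 62.5.
Heron's formula: area = √(62.5·17.5·32.5·12.5) ≈ 666.59.
Inradius = area/s = 666.59/62.5 ≈ 10.665.

r ≈ 10.67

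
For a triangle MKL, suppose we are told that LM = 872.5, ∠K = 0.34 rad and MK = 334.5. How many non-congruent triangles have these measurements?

MK·sin K = 334.5·sin(0.34 rad) ≈ 111.6.
Since LM ≥ MK, exactly one triangle exists.

1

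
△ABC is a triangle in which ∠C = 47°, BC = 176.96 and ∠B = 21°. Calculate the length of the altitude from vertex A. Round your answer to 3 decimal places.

The third angle is ∠A = 180° − ∠B − ∠C = 112.00°.
Law of sines: CA = BC·sin B/sin A ≈ 68.397.
Law of sines: AB = BC·sin C/sin A ≈ 139.58.
Area = ½·BC·CA·sin C ≈ 4426.
The altitude from A has length 2·area/BC ≈ 50.023.

50.023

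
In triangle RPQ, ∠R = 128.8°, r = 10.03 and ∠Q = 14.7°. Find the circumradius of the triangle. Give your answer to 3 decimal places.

6.435

The third angle is ∠P = 180° − ∠Q − ∠R = 36.50°.
Law of sines: p = r·sin P/sin R ≈ 7.6553.
Law of sines: q = r·sin Q/sin R ≈ 3.2658.
Circumradius = r/(2 sin R) ≈ 6.4349.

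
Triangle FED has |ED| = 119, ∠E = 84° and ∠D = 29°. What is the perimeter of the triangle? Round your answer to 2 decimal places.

310.24

The third angle is ∠F = 180° − ∠E − ∠D = 67.00°.
Law of sines: |DF| = |ED|·sin E/sin F ≈ 128.57.
Law of sines: |FE| = |ED|·sin D/sin F ≈ 62.675.
Semiperimeter s = (119+128.57+62.675)/2 = 155.12.
Perimeter = 119 + 128.57 + 62.675 = 310.24.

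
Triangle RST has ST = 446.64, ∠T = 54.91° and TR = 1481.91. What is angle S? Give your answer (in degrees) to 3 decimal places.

By the law of cosines, RS² = ST² + TR² − 2·ST·TR·cos T = 1.6346e+06, so RS ≈ 1278.5.
Law of cosines again: cos S = (RS² + ST² − TR²)/(2·RS·ST) ≈ -0.31698, so ∠S ≈ 108.48°.

∠S ≈ 108.480°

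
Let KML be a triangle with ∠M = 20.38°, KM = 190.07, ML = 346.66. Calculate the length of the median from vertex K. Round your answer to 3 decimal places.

By the law of cosines, LK² = KM² + ML² − 2·KM·ML·cos M = 32769, so LK ≈ 181.02.
Median from K: ½√(2·LK² + 2·KM² − ML²) ≈ 66.368.

66.368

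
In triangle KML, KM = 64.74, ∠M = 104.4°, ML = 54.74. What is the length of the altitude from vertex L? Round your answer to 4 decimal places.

h_L ≈ 53.0202

By the law of cosines, LK² = KM² + ML² − 2·KM·ML·cos M = 8950.4, so LK ≈ 94.606.
Area = ½·KM·ML·sin M ≈ 1716.3.
The altitude from L has length 2·area/KM ≈ 53.02.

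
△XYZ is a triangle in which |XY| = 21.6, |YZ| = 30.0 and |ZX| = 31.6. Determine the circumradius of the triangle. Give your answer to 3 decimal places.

By the law of cosines, cos X = (|ZX|² + |XY|² − |YZ|²) / (2·|ZX|·|XY|) ≈ 0.41397, so ∠X ≈ 65.55°.
Circumradius = |YZ|/(2 sin X) ≈ 16.478.

16.478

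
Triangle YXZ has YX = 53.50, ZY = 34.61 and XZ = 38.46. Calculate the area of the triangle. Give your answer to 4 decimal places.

Semiperimeter s = (38.46 + 34.61 + 53.5)/2 = 63.285.
Heron's formula: area = √(63.285·24.825·28.675·9.785) ≈ 663.94.

area ≈ 663.9374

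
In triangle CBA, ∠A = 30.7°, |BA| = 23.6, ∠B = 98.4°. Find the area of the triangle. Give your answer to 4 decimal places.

181.2402

The third angle is ∠C = 180° − ∠B − ∠A = 50.90°.
Law of sines: |AC| = |BA|·sin B/sin C ≈ 30.084.
Law of sines: |CB| = |BA|·sin A/sin C ≈ 15.526.
Area = ½·|BA|·|AC|·sin A ≈ 181.24.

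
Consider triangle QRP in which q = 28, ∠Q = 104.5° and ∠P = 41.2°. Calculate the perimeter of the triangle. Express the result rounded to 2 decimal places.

The third angle is ∠R = 180° − ∠P − ∠Q = 34.30°.
Law of sines: r = q·sin R/sin Q ≈ 16.298.
Law of sines: p = q·sin P/sin Q ≈ 19.05.
Semiperimeter s = (28+16.298+19.05)/2 = 31.674.
Perimeter = 28 + 16.298 + 19.05 = 63.348.

perimeter ≈ 63.35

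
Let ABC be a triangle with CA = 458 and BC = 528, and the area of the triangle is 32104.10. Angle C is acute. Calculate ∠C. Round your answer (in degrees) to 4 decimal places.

From area = ½·BC·CA·sin C, we get sin C = 2·area/(BC·CA) ≈ 0.26552.
Taking the acute solution, ∠C ≈ 15.40°.

15.3976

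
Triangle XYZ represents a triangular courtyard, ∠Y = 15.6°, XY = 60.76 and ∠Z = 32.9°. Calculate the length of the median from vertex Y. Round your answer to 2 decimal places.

71.62

The third angle is ∠X = 180° − ∠Y − ∠Z = 131.50°.
Law of sines: YZ = XY·sin X/sin Z ≈ 83.779.
Law of sines: ZX = XY·sin Y/sin Z ≈ 30.082.
Median from Y: ½√(2·XY² + 2·YZ² − ZX²) ≈ 71.618.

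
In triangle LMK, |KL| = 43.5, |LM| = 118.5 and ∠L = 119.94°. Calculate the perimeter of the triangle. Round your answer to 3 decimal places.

307.189

By the law of cosines, |MK|² = |KL|² + |LM|² − 2·|KL|·|LM|·cos L = 21080, so |MK| ≈ 145.19.
Semiperimeter s = (145.19+43.5+118.5)/2 = 153.59.
Perimeter = 145.19 + 43.5 + 118.5 = 307.19.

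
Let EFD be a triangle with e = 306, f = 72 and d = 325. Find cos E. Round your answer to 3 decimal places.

0.367

By the law of cosines, cos E = (f² + d² − e²) / (2·f·d) ≈ 0.36694, so ∠E ≈ 1.195 rad.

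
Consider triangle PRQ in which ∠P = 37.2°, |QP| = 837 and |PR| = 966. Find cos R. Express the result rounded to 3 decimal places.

By the law of cosines, |RQ|² = |QP|² + |PR|² − 2·|QP|·|PR|·cos P = 3.4567e+05, so |RQ| ≈ 587.94.
Law of cosines again: cos R = (|PR|² + |RQ|² − |QP|²)/(2·|PR|·|RQ|) ≈ 0.50908, so ∠R ≈ 59.40°.

cos R ≈ 0.509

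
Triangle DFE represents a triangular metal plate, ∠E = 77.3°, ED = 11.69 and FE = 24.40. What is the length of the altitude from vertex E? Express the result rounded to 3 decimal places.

11.298

By the law of cosines, DF² = FE² + ED² − 2·FE·ED·cos E = 606.6, so DF ≈ 24.629.
Area = ½·FE·ED·sin E ≈ 139.13.
The altitude from E has length 2·area/DF ≈ 11.298.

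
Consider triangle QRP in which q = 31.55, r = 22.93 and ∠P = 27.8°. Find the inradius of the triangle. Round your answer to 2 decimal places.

By the law of cosines, p² = q² + r² − 2·q·r·cos P = 241.3, so p ≈ 15.534.
Area = ½·q·r·sin P ≈ 168.7.
Semiperimeter s = (31.55+22.93+15.534)/2 = 35.007.
Inradius = area/s = 168.7/35.007 ≈ 4.8191.

4.82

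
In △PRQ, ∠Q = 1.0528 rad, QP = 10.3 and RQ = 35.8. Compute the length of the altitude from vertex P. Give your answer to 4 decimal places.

h_P ≈ 8.9488

By the law of cosines, PR² = RQ² + QP² − 2·RQ·QP·cos Q = 1022.6, so PR ≈ 31.978.
Area = ½·RQ·QP·sin Q ≈ 160.18.
The altitude from P has length 2·area/RQ ≈ 8.9488.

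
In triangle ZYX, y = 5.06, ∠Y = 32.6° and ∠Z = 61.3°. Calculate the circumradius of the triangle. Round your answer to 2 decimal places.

The third angle is ∠X = 180° − ∠Z − ∠Y = 86.10°.
Law of sines: z = y·sin Z/sin Y ≈ 8.2379.
Law of sines: x = y·sin X/sin Y ≈ 9.37.
Circumradius = y/(2 sin Y) ≈ 4.6959.

R ≈ 4.70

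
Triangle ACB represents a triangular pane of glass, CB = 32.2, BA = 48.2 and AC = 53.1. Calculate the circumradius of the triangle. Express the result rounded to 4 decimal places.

By the law of cosines, cos A = (BA² + AC² − CB²) / (2·BA·AC) ≈ 0.80214, so ∠A ≈ 36.67°.
Circumradius = CB/(2 sin A) ≈ 26.962.

R ≈ 26.9618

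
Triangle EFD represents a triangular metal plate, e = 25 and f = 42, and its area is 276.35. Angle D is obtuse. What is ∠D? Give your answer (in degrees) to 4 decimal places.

From area = ½·e·f·sin D, we get sin D = 2·area/(e·f) ≈ 0.52638.
Taking the obtuse solution, ∠D ≈ 148.24°.

148.2387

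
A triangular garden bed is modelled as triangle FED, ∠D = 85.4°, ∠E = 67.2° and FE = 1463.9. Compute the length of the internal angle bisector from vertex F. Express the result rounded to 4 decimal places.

1366.7172

The third angle is ∠F = 180° − ∠E − ∠D = 27.40°.
Law of sines: ED = FE·sin F/sin D ≈ 675.86.
Law of sines: DF = FE·sin E/sin D ≈ 1353.9.
The bisector from F has length 2·DF·FE·cos(∠F/2)/(DF+FE) ≈ 1366.7.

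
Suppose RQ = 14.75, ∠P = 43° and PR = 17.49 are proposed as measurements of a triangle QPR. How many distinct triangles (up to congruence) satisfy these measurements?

2

PR·sin P = 17.49·sin(43°) ≈ 11.93.
Since PR sin P < RQ < PR (11.93 < 14.75 < 17.49), two triangles exist.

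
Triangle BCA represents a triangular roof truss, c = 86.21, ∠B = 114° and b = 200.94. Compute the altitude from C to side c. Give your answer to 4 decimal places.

h_C ≈ 136.8473

Law of sines: sin C = c·sin B/b ≈ 0.39194.
Since b ≥ c, only the acute value applies: ∠C ≈ 23.08°.
Then ∠A = 180° − ∠B − ∠C ≈ 42.92°.
Law of sines gives a = b·sin A/sin B ≈ 149.8.
Area = ½·b·c·sin A ≈ 5898.8.
The altitude from C has length 2·area/c ≈ 136.85.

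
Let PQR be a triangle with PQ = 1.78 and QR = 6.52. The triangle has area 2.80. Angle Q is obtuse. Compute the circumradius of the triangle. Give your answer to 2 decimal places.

8.42

From area = ½·PQ·QR·sin Q, we get sin Q = 2·area/(PQ·QR) ≈ 0.48253.
Taking the obtuse solution, ∠Q ≈ 151.15°.
Law of cosines then gives RP ≈ 8.1246.
Circumradius = RP/(2 sin Q) ≈ 8.4188.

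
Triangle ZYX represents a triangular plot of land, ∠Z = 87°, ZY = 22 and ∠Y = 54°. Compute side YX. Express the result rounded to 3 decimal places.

The third angle is ∠X = 180° − ∠Z − ∠Y = 39.00°.
Law of sines: YX = ZY·sin Z/sin X ≈ 34.91.

34.910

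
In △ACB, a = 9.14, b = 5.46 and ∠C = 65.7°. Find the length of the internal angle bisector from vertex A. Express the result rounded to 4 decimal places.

t_A ≈ 5.1503

By the law of cosines, c² = b² + a² − 2·b·a·cos C = 72.278, so c ≈ 8.5017.
Law of cosines again: cos A = (c² + b² − a²)/(2·c·b) ≈ 0.19981, so ∠A ≈ 78.47°.
The bisector from A has length 2·c·b·cos(∠A/2)/(c+b) ≈ 5.1503.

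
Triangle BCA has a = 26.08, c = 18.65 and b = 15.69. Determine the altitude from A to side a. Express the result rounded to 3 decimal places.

h_A ≈ 11.098

Semiperimeter s = (15.69 + 18.65 + 26.08)/2 = 30.21.
Heron's formula: area = √(30.21·14.52·11.56·4.13) ≈ 144.71.
The altitude from A has length 2·area/a ≈ 11.098.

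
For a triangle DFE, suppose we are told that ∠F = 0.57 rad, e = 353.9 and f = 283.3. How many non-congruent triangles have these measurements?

2

e·sin F = 353.9·sin(0.57 rad) ≈ 191.
Since e sin F < f < e (191 < 283.3 < 353.9), two triangles exist.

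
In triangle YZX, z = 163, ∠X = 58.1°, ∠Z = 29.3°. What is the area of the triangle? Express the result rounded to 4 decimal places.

The third angle is ∠Y = 180° − ∠Z − ∠X = 92.60°.
Law of sines: y = z·sin Y/sin Z ≈ 332.73.
Law of sines: x = z·sin X/sin Z ≈ 282.77.
Area = ½·z·y·sin X ≈ 23022.

area ≈ 23021.9826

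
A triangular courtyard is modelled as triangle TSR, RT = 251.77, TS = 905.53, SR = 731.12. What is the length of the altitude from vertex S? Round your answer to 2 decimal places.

583.14

Semiperimeter s = (731.12 + 251.77 + 905.53)/2 = 944.21.
Heron's formula: area = √(944.21·213.09·692.44·38.68) ≈ 73409.
The altitude from S has length 2·area/RT ≈ 583.14.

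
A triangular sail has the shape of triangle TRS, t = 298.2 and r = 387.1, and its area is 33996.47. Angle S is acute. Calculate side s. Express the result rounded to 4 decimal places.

From area = ½·t·r·sin S, we get sin S = 2·area/(t·r) ≈ 0.58902.
Taking the acute solution, ∠S ≈ 36.09°.
Law of cosines then gives s ≈ 228.48.

228.4795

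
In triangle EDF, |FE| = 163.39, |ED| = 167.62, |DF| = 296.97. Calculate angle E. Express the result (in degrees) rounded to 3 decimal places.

∠E ≈ 127.571°

By the law of cosines, cos E = (|FE|² + |ED|² − |DF|²) / (2·|FE|·|ED|) ≈ -0.60974, so ∠E ≈ 127.57°.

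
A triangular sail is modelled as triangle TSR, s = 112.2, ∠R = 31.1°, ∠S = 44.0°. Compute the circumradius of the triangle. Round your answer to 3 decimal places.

The third angle is ∠T = 180° − ∠S − ∠R = 104.90°.
Law of sines: t = s·sin T/sin S ≈ 156.09.
Law of sines: r = s·sin R/sin S ≈ 83.43.
Circumradius = s/(2 sin S) ≈ 80.759.

80.759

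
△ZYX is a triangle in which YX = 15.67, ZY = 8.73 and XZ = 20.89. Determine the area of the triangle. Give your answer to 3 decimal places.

Semiperimeter s = (15.67 + 20.89 + 8.73)/2 = 22.645.
Heron's formula: area = √(22.645·6.975·1.755·13.915) ≈ 62.107.

62.107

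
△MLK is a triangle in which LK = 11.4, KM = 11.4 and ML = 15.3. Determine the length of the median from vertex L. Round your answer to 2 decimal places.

Median from L: ½√(2·ML² + 2·LK² − KM²) ≈ 12.228.

12.23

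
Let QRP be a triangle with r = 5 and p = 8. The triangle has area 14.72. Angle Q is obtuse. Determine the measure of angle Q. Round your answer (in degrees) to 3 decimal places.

From area = ½·r·p·sin Q, we get sin Q = 2·area/(r·p) ≈ 0.73600.
Taking the obtuse solution, ∠Q ≈ 132.61°.

∠Q ≈ 132.608°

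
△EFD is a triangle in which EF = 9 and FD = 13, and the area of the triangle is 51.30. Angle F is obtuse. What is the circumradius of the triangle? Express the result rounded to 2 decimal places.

From area = ½·EF·FD·sin F, we get sin F = 2·area/(EF·FD) ≈ 0.87692.
Taking the obtuse solution, ∠F ≈ 2.072 rad.
Law of cosines then gives DE ≈ 19.039.
Circumradius = DE/(2 sin F) ≈ 10.855.

R ≈ 10.86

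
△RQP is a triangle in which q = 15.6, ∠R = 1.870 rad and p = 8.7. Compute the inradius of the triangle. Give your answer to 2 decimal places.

2.93

By the law of cosines, r² = q² + p² − 2·q·p·cos R = 399.06, so r ≈ 19.976.
Area = ½·q·p·sin R ≈ 64.845.
Semiperimeter s = (19.976+15.6+8.7)/2 = 22.138.
Inradius = area/s = 64.845/22.138 ≈ 2.9291.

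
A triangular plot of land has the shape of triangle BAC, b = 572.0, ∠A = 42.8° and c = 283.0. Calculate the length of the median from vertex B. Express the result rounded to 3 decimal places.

m_B ≈ 207.634

By the law of cosines, a² = c² + b² − 2·c·b·cos A = 1.6973e+05, so a ≈ 411.98.
Median from B: ½√(2·a² + 2·c² − b²) ≈ 207.63.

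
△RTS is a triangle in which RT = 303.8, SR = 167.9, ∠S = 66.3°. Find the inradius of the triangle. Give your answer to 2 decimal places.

Law of sines: sin T = SR·sin S/RT ≈ 0.50606.
Since RT ≥ SR, only the acute value applies: ∠T ≈ 30.40°.
Then ∠R = 180° − ∠S − ∠T ≈ 83.30°.
Law of sines gives TS = RT·sin R/sin S ≈ 329.51.
Area = ½·RT·SR·sin R ≈ 25330.
Semiperimeter s = (329.51+167.9+303.8)/2 = 400.61.
Inradius = area/s = 25330/400.61 ≈ 63.228.

63.23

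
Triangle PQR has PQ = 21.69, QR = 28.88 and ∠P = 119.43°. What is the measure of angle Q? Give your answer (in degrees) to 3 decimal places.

19.717

Law of sines: sin R = PQ·sin P/QR ≈ 0.65412.
Since QR ≥ PQ, only the acute value applies: ∠R ≈ 40.85°.
Then ∠Q = 180° − ∠P − ∠R ≈ 19.72°.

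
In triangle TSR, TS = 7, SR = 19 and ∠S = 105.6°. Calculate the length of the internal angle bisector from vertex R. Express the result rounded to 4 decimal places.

t_R ≈ 20.1183

By the law of cosines, RT² = TS² + SR² − 2·TS·SR·cos S = 481.53, so RT ≈ 21.944.
Law of cosines again: cos R = (SR² + RT² − TS²)/(2·SR·RT) ≈ 0.95163, so ∠R ≈ 17.89°.
The bisector from R has length 2·SR·RT·cos(∠R/2)/(SR+RT) ≈ 20.118.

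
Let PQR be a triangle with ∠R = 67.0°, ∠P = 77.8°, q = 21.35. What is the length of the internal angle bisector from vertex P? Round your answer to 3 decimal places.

t_P ≈ 20.435

The third angle is ∠Q = 180° − ∠R − ∠P = 35.20°.
Law of sines: p = q·sin P/sin Q ≈ 36.202.
Law of sines: r = q·sin R/sin Q ≈ 34.094.
The bisector from P has length 2·q·r·cos(∠P/2)/(q+r) ≈ 20.435.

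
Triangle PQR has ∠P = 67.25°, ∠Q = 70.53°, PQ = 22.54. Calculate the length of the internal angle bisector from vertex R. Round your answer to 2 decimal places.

The third angle is ∠R = 180° − ∠P − ∠Q = 42.22°.
Law of sines: QR = PQ·sin P/sin R ≈ 30.933.
Law of sines: RP = PQ·sin Q/sin R ≈ 31.625.
The bisector from R has length 2·QR·RP·cos(∠R/2)/(QR+RP) ≈ 29.176.

29.18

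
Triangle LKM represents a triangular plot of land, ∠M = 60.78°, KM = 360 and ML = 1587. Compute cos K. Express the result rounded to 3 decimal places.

-0.287

By the law of cosines, LK² = KM² + ML² − 2·KM·ML·cos M = 2.0904e+06, so LK ≈ 1445.8.
Law of cosines again: cos K = (LK² + KM² − ML²)/(2·LK·KM) ≈ -0.28684, so ∠K ≈ 106.67°.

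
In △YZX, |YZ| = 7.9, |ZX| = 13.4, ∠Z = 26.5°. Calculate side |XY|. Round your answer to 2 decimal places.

By the law of cosines, |XY|² = |YZ|² + |ZX|² − 2·|YZ|·|ZX|·cos Z = 52.494, so |XY| ≈ 7.2453.

7.25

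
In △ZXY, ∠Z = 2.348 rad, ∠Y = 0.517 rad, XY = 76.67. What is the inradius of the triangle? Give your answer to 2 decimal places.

r ≈ 6.99

The third angle is ∠X = π − ∠Y − ∠Z = 0.277 rad.
Law of sines: YZ = XY·sin X/sin Z ≈ 29.37.
Law of sines: ZX = XY·sin Y/sin Z ≈ 53.159.
Area = ½·XY·YZ·sin Y ≈ 556.5.
Semiperimeter s = (76.67+29.37+53.159)/2 = 79.599.
Inradius = area/s = 556.5/79.599 ≈ 6.9912.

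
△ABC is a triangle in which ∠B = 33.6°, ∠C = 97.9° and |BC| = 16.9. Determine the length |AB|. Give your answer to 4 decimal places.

22.3506

The third angle is ∠A = 180° − ∠B − ∠C = 48.50°.
Law of sines: |AB| = |BC|·sin C/sin A ≈ 22.351.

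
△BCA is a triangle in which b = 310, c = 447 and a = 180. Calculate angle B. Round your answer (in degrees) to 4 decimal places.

32.2403

By the law of cosines, cos B = (c² + a² − b²) / (2·c·a) ≈ 0.84582, so ∠B ≈ 32.24°.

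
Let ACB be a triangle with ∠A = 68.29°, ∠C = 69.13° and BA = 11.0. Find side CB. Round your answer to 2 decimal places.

10.94

The third angle is ∠B = 180° − ∠A − ∠C = 42.58°.
Law of sines: CB = BA·sin A/sin C ≈ 10.937.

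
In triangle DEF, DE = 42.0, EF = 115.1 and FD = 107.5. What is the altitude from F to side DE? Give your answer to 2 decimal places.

107.50

Semiperimeter s = (115.1 + 107.5 + 42)/2 = 132.3.
Heron's formula: area = √(132.3·17.2·24.8·90.3) ≈ 2257.4.
The altitude from F has length 2·area/DE ≈ 107.5.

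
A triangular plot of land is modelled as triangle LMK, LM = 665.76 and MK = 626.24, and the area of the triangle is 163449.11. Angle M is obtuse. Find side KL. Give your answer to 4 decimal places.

From area = ½·LM·MK·sin M, we get sin M = 2·area/(LM·MK) ≈ 0.78407.
Taking the obtuse solution, ∠M ≈ 128.37°.
Law of cosines then gives KL ≈ 1163.2.

1163.1693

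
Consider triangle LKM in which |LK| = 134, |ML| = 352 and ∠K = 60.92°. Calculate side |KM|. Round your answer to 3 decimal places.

397.076

Law of sines: sin M = |LK|·sin K/|ML| ≈ 0.33269.
Since |ML| ≥ |LK|, only the acute value applies: ∠M ≈ 19.43°.
Then ∠L = 180° − ∠K − ∠M ≈ 99.65°.
Law of sines gives |KM| = |ML|·sin L/sin K ≈ 397.08.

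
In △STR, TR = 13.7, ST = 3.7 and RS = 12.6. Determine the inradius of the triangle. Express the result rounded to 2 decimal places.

Semiperimeter s = (13.7 + 12.6 + 3.7)/2 = 15.
Heron's formula: area = √(15·1.3·2.4·11.3) ≈ 22.997.
Inradius = area/s = 22.997/15 ≈ 1.5331.

1.53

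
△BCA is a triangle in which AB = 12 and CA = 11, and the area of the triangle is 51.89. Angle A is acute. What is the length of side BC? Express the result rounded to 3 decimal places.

10.093

From area = ½·CA·AB·sin A, we get sin A = 2·area/(CA·AB) ≈ 0.78621.
Taking the acute solution, ∠A ≈ 0.905 rad.
Law of cosines then gives BC ≈ 10.093.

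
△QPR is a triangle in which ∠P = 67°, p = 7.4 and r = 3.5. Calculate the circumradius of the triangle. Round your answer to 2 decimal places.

4.02

Law of sines: sin R = r·sin P/p ≈ 0.43537.
Since p ≥ r, only the acute value applies: ∠R ≈ 25.81°.
Then ∠Q = 180° − ∠P − ∠R ≈ 87.19°.
Law of sines gives q = p·sin Q/sin P ≈ 8.0294.
Circumradius = p/(2 sin P) ≈ 4.0195.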